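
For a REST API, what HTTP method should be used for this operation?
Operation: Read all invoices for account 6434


GET = read, POST = create, PUT = update/replace, DELETE = remove
This operation is a read.
GET


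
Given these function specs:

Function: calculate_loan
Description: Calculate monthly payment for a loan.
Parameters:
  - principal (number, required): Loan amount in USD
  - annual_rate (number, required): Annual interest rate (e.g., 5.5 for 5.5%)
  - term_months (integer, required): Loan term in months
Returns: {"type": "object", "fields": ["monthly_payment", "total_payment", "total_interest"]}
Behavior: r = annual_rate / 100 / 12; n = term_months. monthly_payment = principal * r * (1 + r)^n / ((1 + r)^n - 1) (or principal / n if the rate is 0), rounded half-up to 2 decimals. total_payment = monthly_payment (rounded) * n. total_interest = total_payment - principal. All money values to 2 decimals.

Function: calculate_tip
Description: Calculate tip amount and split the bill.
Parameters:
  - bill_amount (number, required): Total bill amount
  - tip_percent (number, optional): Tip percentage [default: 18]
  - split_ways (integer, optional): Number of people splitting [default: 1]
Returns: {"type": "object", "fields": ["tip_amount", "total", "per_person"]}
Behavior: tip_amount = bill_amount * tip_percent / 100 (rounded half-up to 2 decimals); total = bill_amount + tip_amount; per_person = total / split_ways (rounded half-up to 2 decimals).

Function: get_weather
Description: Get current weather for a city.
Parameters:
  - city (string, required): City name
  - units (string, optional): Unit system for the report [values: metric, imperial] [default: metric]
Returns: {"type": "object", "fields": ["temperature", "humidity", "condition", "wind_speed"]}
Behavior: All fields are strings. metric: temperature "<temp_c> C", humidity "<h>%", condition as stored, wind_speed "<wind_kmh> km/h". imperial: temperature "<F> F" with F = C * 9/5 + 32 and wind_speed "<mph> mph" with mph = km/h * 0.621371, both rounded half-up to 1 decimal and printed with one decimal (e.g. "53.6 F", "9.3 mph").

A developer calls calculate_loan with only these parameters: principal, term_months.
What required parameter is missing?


Required parameters: principal, annual_rate, term_months
Provided: principal, term_months
Missing: annual_rate
annual_rate


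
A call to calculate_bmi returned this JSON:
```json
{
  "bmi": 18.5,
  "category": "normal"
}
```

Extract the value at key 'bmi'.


18.5


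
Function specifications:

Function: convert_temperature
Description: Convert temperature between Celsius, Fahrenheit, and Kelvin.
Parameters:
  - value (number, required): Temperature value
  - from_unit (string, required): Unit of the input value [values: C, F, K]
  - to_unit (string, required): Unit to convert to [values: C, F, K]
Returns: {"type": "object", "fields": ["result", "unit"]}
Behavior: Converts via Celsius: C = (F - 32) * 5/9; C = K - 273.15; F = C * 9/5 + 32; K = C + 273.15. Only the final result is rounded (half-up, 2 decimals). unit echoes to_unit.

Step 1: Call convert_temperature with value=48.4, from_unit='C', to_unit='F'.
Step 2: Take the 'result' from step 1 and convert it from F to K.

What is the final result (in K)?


Step 1: convert_temperature(value=48.4, from_unit=C, to_unit=F)
  Input already in C: 48.4
  To F: 48.4 * 9/5 + 32 = 119.12
  Round to 2 decimals: 119.12
  -> result = 119.12 F
Step 2: convert_temperature(value=119.12, from_unit=F, to_unit=K)
  To C: (119.12 - 32) * 5/9 = 48.4
  To K: 48.4 + 273.15 = 321.55
  Round to 2 decimals: 321.55
  -> result = 321.55 K
321.55 K


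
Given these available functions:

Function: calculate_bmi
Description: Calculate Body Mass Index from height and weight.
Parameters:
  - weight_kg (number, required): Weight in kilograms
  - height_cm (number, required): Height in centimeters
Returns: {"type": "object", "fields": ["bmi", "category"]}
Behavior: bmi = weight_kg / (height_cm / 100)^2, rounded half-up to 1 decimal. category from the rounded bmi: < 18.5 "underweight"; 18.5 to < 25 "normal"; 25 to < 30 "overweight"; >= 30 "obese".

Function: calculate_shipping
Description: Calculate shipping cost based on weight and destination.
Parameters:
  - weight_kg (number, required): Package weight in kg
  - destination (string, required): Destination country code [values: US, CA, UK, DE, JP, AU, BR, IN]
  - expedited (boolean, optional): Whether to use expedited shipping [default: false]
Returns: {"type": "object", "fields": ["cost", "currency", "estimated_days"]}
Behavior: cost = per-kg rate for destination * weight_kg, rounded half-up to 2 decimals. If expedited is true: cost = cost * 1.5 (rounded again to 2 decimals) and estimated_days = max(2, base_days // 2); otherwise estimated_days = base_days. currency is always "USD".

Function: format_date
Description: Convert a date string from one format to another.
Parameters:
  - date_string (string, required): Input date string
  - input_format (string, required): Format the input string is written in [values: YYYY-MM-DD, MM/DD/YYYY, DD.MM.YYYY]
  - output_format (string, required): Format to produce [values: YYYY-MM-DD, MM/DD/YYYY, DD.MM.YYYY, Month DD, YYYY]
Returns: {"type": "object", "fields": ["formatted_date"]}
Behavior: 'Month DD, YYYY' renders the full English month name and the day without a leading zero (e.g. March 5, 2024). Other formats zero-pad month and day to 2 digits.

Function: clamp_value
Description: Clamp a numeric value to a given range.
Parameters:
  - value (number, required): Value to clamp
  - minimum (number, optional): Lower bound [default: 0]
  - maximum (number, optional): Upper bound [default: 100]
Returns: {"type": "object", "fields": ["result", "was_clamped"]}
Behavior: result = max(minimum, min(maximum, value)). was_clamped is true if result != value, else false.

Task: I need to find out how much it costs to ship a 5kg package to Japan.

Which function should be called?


The task needs a function whose description is: Calculate shipping cost based on weight and destination.
calculate_shipping


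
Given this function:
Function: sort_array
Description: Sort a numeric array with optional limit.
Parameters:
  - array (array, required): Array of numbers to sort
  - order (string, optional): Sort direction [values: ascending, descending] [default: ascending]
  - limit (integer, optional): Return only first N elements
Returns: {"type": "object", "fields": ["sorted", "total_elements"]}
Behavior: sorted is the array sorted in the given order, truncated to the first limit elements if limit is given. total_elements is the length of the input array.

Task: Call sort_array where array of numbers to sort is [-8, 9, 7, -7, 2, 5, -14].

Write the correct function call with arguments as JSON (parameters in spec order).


Mapping each described value to its parameter name:
  'Array of numbers to sort' -> array = [-8, 9, 7, -7, 2, 5, -14]
sort_array({"array": [-8, 9, 7, -7, 2, 5, -14]})


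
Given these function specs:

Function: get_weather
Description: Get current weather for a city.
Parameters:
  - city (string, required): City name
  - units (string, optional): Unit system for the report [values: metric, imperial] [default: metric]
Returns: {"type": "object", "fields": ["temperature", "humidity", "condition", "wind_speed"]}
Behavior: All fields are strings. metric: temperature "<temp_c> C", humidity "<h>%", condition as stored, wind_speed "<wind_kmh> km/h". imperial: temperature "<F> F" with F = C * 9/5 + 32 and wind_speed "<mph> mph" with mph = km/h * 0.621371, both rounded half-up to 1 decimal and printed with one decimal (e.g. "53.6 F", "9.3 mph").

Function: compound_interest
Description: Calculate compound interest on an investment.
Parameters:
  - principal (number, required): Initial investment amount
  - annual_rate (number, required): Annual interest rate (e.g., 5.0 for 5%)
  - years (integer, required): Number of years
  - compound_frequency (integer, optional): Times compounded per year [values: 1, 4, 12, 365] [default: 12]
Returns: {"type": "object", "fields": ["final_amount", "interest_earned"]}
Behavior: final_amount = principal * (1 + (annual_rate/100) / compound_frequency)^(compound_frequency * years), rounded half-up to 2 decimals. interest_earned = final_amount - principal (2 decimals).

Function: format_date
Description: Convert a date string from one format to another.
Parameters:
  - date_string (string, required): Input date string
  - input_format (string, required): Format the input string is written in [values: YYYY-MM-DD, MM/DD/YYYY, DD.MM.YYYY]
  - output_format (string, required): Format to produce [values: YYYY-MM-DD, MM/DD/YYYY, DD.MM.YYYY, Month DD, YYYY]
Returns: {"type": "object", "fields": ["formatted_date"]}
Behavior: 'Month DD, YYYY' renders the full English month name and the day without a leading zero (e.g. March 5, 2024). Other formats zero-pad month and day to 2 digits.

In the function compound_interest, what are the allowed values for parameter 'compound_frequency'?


The compound_interest spec declares:
  - compound_frequency (integer, optional): Times compounded per year [values: 1, 4, 12, 365] [default: 12]
Allowed values:
1, 4, 12, 365


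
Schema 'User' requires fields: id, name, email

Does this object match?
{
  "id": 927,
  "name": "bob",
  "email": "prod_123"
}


Checking required fields... All present.
Valid - all required fields present


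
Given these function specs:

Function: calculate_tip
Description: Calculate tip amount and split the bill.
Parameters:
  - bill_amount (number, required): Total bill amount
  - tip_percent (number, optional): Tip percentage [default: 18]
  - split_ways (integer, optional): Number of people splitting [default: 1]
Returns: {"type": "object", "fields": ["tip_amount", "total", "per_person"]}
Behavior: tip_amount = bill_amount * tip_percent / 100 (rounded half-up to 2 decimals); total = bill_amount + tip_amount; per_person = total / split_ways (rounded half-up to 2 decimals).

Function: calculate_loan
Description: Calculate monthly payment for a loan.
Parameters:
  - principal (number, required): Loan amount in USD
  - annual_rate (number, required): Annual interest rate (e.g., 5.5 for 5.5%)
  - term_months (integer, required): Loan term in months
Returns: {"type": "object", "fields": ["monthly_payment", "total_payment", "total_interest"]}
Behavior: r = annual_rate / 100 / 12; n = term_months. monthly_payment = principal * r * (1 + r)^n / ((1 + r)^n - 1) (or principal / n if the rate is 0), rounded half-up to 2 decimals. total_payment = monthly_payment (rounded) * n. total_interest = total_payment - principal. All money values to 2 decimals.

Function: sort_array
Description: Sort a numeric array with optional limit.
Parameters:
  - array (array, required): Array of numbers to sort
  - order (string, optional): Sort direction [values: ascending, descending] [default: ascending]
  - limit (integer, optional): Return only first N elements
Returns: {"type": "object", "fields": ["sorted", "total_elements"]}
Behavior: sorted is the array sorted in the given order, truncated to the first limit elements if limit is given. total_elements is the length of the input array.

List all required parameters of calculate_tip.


Parameters of calculate_tip and their required/optional flag:
  bill_amount: required
  tip_percent: optional
  split_ways: optional
bill_amount


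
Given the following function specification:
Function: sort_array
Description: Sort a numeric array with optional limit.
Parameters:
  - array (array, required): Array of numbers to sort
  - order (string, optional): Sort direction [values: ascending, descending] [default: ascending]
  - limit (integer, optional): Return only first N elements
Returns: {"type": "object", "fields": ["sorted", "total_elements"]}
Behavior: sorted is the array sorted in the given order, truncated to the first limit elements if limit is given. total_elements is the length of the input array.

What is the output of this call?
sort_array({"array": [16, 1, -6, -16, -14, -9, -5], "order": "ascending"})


sorted ascending: [-16, -14, -9, -6, -5, 1, 16]
total_elements = len(input) = 7
Output:
{"sorted": [-16, -14, -9, -6, -5, 1, 16], "total_elements": 7}


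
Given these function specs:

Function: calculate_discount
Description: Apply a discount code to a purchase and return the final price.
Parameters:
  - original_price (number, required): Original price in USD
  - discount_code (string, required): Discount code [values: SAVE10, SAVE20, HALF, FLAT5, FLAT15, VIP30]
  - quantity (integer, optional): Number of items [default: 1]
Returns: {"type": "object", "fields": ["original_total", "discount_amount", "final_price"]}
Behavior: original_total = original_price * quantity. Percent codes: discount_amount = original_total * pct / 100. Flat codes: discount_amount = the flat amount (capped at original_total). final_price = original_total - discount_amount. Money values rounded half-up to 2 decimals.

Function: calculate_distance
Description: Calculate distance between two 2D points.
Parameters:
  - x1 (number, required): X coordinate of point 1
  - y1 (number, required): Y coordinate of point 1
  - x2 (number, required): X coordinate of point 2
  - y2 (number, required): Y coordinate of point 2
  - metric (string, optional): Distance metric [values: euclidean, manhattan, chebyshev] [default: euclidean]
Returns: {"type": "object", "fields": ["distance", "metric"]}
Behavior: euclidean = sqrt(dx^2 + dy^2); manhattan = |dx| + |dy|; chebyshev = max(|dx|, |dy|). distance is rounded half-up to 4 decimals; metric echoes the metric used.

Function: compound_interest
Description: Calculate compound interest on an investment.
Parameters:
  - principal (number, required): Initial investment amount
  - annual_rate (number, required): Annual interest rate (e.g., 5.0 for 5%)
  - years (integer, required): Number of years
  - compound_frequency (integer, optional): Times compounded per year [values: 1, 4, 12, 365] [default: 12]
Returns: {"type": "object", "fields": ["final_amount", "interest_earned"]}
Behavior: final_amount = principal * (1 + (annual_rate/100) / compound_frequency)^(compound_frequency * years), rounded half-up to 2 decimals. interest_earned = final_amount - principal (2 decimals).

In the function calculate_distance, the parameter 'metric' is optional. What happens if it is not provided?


The calculate_distance spec declares:
  - metric (string, optional): Distance metric [values: euclidean, manhattan, chebyshev] [default: euclidean]
It defaults to euclidean


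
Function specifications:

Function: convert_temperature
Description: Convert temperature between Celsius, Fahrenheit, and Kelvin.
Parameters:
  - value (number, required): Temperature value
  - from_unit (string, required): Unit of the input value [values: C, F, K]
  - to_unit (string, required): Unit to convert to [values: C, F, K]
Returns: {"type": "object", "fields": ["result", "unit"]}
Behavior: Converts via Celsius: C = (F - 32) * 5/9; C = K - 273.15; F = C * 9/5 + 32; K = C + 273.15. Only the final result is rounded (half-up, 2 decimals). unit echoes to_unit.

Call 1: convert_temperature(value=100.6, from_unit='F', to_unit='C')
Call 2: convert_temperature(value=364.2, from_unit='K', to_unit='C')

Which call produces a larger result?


Call 1:
  To C: (100.6 - 32) * 5/9 = 38.111111
  Target is C: 38.111111
  Round to 2 decimals: 38.11
  -> 38.11 C
Call 2:
  To C: 364.2 - 273.15 = 91.05
  Target is C: 91.05
  Round to 2 decimals: 91.05
  -> 91.05 C
Call 2 (91.05 C)


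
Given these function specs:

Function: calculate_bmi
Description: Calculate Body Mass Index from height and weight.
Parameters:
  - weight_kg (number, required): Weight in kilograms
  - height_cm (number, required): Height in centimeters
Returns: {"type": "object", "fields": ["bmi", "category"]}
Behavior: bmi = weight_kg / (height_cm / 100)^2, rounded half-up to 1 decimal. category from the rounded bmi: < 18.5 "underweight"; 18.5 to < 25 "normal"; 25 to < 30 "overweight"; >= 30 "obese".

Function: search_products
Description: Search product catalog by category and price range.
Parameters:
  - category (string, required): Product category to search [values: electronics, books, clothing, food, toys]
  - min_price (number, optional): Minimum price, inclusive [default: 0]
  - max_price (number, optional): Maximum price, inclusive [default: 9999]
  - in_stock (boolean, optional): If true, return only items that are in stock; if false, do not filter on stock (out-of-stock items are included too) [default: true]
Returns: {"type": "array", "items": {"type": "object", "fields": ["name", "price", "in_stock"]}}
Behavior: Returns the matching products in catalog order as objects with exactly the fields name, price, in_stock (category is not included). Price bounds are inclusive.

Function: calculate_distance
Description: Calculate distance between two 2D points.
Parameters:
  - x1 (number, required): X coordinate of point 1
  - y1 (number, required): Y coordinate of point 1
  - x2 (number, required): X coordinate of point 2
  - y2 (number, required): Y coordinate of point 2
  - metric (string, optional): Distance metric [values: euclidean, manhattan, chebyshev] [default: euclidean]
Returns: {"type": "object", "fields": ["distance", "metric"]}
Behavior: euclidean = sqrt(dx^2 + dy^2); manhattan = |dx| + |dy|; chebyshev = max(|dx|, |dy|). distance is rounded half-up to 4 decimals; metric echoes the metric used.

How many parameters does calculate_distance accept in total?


Parameters of calculate_distance: x1 (required), y1 (required), x2 (required), y2 (required), metric (optional)
Total:
5


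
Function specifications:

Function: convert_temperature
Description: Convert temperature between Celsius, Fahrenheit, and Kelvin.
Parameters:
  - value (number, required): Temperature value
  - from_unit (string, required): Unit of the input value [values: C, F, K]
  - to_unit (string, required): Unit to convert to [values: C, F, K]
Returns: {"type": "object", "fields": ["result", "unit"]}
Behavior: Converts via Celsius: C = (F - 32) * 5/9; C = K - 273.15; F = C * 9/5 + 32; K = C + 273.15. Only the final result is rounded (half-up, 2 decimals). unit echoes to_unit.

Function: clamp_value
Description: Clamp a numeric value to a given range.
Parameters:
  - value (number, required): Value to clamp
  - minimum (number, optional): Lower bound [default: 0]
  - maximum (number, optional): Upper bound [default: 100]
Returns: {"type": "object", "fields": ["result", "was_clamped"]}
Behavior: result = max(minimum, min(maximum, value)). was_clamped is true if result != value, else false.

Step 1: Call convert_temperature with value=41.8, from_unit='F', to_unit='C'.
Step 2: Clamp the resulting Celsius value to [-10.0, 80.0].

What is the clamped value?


Step 1: convert_temperature(value=41.8, from_unit=F, to_unit=C)
  To C: (41.8 - 32) * 5/9 = 5.444444
  Target is C: 5.444444
  Round to 2 decimals: 5.44
  -> result = 5.44 C
Step 2: clamp_value(value=5.44, minimum=-10.0, maximum=80.0)
  result = max(-10.0, min(80.0, 5.44)) = max(-10.0, 5.44) = 5.44
  was_clamped = (5.44 != 5.44) = false
  -> result = 5.44
5.44


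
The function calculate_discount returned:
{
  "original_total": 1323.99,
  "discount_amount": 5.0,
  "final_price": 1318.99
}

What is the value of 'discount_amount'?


5.0


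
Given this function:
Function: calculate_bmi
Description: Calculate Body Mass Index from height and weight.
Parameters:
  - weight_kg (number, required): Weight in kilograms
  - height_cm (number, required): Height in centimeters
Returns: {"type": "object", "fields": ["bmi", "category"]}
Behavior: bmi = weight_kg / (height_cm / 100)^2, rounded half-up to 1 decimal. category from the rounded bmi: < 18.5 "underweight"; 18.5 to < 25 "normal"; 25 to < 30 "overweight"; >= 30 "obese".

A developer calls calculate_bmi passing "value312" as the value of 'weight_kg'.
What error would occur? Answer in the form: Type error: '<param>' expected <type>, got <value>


Spec: 'weight_kg' is declared as number; "value312" is a string.
Type error: 'weight_kg' expected number, got "value312"


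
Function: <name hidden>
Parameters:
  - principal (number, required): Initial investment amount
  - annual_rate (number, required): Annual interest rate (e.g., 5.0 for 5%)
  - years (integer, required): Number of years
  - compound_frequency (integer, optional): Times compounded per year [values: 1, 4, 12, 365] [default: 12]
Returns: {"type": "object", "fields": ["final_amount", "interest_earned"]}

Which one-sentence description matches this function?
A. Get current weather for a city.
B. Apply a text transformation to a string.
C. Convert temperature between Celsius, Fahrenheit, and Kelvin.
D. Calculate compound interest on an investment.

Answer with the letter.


Parameters principal, annual_rate, years, compound_frequency and return ["final_amount", "interest_earned"] fit: Calculate compound interest on an investment.
D


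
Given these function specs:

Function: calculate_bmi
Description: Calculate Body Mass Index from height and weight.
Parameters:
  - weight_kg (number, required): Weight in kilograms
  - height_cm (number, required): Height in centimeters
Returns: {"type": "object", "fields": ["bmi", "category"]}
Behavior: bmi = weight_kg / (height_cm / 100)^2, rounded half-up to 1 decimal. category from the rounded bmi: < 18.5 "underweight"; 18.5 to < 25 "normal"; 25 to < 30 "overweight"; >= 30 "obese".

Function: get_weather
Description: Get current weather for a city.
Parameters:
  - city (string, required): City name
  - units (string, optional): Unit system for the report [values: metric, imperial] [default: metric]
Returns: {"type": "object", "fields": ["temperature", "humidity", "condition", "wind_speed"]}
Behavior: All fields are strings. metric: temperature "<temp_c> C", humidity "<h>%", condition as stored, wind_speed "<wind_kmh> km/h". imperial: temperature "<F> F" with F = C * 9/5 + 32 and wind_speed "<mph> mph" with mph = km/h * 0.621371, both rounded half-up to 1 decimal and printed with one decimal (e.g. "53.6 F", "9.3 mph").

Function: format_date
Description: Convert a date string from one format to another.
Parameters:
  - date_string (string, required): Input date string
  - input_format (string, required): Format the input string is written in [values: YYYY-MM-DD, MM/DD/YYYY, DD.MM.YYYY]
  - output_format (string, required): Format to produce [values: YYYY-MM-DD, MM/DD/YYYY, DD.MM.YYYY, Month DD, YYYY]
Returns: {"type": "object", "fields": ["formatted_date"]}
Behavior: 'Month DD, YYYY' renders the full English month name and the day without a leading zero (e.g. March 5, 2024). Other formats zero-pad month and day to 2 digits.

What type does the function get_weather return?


The get_weather spec declares Returns: {"type": "object", "fields": ["temperature", "humidity", "condition", "wind_speed"]}
Type:
object


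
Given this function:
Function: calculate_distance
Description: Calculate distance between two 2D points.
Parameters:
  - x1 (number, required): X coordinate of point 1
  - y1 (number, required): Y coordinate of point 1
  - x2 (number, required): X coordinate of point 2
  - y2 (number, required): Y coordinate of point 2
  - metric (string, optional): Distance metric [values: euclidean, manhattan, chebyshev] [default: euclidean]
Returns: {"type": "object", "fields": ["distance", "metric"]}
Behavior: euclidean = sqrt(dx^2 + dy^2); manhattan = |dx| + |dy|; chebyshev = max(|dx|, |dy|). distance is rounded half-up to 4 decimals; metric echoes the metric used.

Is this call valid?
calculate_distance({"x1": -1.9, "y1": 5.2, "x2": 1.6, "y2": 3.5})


Checking all required parameters present and types match... All valid.
Valid


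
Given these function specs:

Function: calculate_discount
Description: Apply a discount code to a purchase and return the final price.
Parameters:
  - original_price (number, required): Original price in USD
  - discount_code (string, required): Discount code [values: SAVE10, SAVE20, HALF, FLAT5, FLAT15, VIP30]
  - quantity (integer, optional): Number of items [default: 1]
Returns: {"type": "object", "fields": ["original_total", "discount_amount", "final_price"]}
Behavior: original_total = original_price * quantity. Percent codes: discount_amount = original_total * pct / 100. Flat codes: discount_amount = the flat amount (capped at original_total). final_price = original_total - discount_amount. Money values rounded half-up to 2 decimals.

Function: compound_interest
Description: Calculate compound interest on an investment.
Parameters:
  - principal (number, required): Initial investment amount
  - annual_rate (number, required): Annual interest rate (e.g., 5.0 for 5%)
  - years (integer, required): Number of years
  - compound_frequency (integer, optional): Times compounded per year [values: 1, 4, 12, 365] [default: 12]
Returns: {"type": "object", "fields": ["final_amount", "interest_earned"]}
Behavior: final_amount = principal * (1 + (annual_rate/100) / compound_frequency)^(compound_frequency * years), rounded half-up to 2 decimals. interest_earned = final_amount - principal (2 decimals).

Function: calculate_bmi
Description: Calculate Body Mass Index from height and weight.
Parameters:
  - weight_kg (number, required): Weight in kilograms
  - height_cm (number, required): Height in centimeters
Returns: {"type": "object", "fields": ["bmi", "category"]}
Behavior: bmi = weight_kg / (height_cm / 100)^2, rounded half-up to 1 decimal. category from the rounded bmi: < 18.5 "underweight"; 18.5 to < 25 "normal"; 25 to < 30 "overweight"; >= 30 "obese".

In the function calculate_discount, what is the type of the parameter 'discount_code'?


The calculate_discount spec declares:
  - discount_code (string, required): Discount code [values: SAVE10, SAVE20, HALF, FLAT5, FLAT15, VIP30]
Type:
string


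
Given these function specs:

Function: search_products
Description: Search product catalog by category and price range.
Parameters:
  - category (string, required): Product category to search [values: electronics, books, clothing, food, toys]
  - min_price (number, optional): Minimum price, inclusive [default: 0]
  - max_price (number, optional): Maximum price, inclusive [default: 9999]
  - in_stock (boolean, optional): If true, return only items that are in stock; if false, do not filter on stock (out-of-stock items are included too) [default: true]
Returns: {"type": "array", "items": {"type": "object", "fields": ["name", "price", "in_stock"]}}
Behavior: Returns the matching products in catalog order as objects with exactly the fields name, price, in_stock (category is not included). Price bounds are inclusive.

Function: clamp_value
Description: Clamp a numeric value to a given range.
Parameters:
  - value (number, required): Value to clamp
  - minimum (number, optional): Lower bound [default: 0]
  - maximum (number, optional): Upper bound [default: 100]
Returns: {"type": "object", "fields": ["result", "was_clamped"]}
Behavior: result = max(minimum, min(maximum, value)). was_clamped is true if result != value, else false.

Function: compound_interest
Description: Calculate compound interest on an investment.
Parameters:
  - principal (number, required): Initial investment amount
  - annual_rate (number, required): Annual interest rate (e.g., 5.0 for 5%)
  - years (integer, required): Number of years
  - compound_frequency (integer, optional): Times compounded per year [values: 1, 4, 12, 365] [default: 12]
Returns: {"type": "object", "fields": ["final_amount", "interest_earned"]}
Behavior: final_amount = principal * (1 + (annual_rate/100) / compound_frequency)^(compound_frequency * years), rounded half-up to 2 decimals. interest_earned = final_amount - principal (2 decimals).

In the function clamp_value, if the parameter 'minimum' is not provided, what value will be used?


The clamp_value spec declares:
  - minimum (number, optional): Lower bound [default: 0]
Default:
0


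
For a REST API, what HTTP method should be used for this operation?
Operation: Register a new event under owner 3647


GET = read, POST = create, PUT = update/replace, DELETE = remove
This operation is a create.
POST


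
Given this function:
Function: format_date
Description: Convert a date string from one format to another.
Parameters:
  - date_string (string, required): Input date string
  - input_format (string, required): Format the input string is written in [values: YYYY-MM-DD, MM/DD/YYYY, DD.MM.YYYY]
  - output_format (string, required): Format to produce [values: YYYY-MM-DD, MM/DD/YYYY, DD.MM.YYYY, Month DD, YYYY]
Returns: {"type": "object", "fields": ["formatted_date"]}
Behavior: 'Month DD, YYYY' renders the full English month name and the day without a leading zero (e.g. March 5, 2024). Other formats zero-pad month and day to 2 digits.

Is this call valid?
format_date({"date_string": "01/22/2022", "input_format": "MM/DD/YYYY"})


Checking required parameters...
Missing required parameter: output_format
Invalid - missing required parameter 'output_format'


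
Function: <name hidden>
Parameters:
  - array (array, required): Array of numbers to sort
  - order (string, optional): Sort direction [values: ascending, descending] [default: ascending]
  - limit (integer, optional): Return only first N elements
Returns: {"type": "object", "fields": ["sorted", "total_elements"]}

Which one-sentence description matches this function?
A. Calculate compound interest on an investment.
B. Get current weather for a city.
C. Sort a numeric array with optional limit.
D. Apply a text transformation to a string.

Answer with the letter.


Parameters array, order, limit and return ["sorted", "total_elements"] fit: Sort a numeric array with optional limit.
C


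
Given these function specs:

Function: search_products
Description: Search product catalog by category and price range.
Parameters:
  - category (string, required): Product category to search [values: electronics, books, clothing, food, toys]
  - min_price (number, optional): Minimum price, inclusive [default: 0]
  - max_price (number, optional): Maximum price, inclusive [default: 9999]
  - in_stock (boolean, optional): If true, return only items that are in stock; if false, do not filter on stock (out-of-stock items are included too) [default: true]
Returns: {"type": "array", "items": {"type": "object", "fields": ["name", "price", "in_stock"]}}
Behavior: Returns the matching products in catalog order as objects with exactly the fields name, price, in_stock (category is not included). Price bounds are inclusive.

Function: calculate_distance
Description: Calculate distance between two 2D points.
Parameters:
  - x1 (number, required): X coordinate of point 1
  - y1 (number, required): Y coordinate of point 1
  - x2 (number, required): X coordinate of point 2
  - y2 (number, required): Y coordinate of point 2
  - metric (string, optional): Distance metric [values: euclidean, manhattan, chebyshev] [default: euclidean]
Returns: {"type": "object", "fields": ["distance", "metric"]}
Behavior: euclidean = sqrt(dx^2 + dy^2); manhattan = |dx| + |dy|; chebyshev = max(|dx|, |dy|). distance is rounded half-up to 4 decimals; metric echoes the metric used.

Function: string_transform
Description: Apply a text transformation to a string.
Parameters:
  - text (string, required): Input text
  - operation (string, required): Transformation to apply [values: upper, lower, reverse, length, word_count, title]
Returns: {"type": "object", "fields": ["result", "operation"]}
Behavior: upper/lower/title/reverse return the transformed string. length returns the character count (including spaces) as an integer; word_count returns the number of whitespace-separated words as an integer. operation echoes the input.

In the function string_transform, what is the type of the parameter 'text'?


The string_transform spec declares:
  - text (string, required): Input text
Type:
string


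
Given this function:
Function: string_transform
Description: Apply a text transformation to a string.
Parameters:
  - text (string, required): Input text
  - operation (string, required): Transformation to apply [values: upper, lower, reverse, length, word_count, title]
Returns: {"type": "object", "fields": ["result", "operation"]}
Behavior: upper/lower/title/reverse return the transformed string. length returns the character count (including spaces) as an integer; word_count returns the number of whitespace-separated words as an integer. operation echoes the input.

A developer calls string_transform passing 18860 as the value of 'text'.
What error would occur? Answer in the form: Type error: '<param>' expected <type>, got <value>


Spec: 'text' is declared as string; 18860 is an integer.
Type error: 'text' expected string, got 18860


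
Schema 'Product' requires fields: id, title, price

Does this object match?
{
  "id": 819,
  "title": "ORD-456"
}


Checking required fields...
Missing: price
Invalid - missing required field 'price'


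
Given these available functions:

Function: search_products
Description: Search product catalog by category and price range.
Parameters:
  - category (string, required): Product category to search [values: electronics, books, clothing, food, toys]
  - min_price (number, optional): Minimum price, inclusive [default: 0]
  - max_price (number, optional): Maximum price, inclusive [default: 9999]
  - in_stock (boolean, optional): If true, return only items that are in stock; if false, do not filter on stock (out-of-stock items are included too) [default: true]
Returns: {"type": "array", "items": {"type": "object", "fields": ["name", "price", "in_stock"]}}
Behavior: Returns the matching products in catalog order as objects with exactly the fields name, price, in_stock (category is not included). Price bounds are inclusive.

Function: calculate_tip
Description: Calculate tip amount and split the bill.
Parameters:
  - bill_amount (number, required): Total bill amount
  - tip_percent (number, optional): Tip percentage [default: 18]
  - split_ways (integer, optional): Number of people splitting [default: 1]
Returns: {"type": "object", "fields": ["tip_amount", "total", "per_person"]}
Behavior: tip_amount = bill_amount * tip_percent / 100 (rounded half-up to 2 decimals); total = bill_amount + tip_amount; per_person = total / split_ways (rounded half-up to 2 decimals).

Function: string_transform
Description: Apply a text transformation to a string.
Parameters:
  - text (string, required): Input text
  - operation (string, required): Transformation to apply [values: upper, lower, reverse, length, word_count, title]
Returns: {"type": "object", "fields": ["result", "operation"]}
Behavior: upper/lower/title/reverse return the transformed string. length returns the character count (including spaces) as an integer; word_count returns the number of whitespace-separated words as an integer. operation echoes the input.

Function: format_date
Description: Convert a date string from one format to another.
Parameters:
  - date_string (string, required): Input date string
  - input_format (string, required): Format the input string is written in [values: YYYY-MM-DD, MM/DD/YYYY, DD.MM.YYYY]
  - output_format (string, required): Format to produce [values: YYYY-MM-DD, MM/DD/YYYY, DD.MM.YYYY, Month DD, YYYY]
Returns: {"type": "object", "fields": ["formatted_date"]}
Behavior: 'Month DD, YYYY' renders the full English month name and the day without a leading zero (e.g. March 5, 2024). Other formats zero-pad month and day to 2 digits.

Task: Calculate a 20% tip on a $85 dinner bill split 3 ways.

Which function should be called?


The task needs a function whose description is: Calculate tip amount and split the bill.
calculate_tip


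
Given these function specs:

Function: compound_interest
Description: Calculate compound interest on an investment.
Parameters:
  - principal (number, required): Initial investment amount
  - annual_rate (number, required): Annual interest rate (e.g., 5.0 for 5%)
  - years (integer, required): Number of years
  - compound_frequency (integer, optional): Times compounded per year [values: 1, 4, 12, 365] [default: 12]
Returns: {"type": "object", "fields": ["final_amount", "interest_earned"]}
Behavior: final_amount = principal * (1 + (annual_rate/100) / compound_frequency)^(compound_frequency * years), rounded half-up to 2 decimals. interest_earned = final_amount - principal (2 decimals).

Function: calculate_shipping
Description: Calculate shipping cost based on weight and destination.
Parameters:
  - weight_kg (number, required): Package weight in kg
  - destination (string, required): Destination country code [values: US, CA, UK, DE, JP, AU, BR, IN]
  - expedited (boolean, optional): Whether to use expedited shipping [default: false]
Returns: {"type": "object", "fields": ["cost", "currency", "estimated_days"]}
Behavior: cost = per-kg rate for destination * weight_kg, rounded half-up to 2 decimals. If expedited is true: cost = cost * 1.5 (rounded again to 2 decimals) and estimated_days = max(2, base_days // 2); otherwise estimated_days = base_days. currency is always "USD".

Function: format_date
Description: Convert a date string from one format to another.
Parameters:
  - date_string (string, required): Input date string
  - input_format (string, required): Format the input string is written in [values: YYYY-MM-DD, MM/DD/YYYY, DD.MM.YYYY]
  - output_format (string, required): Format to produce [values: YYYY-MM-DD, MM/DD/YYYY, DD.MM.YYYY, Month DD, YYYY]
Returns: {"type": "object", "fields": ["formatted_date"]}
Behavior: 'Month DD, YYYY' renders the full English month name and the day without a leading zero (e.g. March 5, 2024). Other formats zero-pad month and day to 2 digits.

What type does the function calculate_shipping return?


The calculate_shipping spec declares Returns: {"type": "object", "fields": ["cost", "currency", "estimated_days"]}
Type:
object


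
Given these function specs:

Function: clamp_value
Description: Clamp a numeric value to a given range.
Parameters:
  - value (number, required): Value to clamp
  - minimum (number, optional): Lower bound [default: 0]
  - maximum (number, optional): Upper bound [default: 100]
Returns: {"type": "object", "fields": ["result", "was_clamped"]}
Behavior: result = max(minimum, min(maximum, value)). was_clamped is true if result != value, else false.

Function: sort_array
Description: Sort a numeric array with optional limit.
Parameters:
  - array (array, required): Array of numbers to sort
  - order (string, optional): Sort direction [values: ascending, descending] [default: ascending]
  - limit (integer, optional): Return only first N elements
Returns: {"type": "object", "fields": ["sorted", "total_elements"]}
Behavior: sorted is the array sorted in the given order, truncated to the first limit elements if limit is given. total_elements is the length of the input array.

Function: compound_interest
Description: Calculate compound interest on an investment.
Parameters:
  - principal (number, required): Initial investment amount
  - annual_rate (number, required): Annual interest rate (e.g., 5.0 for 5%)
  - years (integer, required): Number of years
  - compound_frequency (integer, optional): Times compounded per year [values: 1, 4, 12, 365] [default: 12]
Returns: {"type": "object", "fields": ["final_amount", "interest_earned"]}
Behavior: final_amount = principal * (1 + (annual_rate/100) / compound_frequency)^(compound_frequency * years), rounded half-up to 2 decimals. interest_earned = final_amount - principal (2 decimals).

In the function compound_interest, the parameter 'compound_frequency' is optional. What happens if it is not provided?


The compound_interest spec declares:
  - compound_frequency (integer, optional): Times compounded per year [values: 1, 4, 12, 365] [default: 12]
It defaults to 12


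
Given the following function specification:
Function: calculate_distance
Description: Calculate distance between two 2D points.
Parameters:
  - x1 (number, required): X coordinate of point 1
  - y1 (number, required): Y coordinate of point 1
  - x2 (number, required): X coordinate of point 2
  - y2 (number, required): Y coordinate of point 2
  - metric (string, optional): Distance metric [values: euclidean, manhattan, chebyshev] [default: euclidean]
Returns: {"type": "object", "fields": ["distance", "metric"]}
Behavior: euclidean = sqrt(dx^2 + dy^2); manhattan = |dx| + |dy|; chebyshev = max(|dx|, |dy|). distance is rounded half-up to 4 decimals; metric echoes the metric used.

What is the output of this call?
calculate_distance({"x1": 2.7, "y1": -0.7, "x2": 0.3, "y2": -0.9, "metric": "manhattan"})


|dx| = |0.3 - 2.7| = 2.4; |dy| = |-0.9 - -0.7| = 0.2
manhattan: 2.4 + 0.2 = 2.6
Round to 4 decimals: 2.6
Output:
{"distance": 2.6, "metric": "manhattan"}
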